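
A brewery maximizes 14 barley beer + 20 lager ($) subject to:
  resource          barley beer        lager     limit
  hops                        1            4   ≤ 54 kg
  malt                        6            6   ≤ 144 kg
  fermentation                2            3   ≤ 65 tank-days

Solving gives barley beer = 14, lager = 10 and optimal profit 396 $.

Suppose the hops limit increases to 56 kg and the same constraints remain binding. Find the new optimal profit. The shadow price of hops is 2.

400

Δb = 2, so new z* = 396 + (2)·(2) = 396 + 4 = 400.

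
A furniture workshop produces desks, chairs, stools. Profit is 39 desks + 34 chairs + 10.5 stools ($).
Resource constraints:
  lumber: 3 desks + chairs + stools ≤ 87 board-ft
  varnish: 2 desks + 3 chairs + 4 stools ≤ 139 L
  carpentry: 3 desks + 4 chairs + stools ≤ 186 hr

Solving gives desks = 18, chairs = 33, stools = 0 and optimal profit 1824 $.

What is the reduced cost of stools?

Binding: lumber and carpentry. Non-binding: varnish (4 unused).
By complementary slackness, y = 0 for the non-binding constraint.
Dual feasibility on the basic columns requires 3·y_lumber + 3·y_carpentry = 39, 1·y_lumber + 4·y_carpentry = 34.
Solving: y_lumber = 6, y_carpentry = 7.
Reduced cost of stools: c₃ − yᵀa₃ = 10.5 − (6·1 + 7·1) = 10.5 − 13 = -2.5.

-2.5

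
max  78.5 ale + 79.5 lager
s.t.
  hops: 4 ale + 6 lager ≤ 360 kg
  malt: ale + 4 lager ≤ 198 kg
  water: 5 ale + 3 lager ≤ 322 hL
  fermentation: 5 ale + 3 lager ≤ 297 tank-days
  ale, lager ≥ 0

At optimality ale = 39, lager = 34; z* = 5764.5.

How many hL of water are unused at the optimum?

25

water used = 5·39 + 3·34 = 297; slack = 322 − 297 = 25.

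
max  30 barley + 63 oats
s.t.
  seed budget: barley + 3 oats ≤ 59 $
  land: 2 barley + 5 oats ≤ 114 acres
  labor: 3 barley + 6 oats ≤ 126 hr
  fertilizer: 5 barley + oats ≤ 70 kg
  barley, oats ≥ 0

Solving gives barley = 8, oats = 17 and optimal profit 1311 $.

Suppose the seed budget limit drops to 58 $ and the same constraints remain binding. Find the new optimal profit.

Check each constraint at x*: seed budget 59/59 (tight); land 101/114 (slack 13); labor 126/126 (tight); fertilizer 57/70 (slack 13).
By complementary slackness, y = 0 for the non-binding constraints.
The binding rows give the dual system: 1·y_seed budget + 3·y_labor = 30 and 3·y_seed budget + 6·y_labor = 63.
This yields shadow prices y_seed budget = 3, y_labor = 9.
Δz = y_seed budget·Δb = 3 × (-1) = -3, so new z* = 1311 − 3 = 1308.

1308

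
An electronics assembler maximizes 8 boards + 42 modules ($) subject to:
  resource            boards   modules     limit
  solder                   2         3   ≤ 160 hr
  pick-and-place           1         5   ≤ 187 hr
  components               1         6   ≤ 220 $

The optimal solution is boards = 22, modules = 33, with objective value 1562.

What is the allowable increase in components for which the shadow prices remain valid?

4.4

Binding constraints: pick-and-place, components. The basis is B = [[1,5],[1,6]] with det 1.
Per unit increase in components, x* moves by d = (-5, 1).
The basis stays optimal until boards reaches 0; allowable increase = 4.4 $.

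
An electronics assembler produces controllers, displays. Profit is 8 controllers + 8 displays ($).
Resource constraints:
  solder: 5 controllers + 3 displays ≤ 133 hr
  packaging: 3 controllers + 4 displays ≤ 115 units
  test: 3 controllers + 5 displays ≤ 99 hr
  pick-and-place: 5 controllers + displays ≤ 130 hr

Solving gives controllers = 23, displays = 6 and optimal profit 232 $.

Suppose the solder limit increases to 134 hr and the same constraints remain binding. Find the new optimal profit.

Check each constraint at x*: solder 133/133 (tight); packaging 93/115 (slack 22); test 99/99 (tight); pick-and-place 121/130 (slack 9).
Slack constraints have shadow price 0 (complementary slackness).
From A_Bᵀ y = c: 5·y_solder + 3·y_test = 8; 3·y_solder + 5·y_test = 8.
→ y_solder = 1 and y_test = 1.
Δz = y_solder·Δb = 1 × (1) = 1, so new z* = 232 + 1 = 233.

233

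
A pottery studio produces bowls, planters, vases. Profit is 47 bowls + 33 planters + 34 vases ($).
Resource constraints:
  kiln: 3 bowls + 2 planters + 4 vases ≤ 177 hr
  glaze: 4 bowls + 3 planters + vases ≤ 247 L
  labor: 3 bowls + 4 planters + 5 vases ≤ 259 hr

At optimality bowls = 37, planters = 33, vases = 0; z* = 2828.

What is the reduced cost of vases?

Check each constraint at x*: kiln 177/177 (tight); glaze 247/247 (tight); labor 243/259 (slack 16).
Since labor is not tight, its dual is 0.
The binding rows give the dual system: 3·y_kiln + 4·y_glaze = 47 and 2·y_kiln + 3·y_glaze = 33.
→ y_kiln = 9 and y_glaze = 5.
Reduced cost of vases: c₃ − yᵀa₃ = 34 − (9·4 + 5·1) = 34 − 41 = -7.

-7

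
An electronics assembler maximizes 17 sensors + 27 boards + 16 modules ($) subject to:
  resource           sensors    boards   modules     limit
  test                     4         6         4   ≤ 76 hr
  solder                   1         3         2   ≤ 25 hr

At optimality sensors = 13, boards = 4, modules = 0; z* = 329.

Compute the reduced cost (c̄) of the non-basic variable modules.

At the optimum: test uses 76 of 76 (binding); solder uses 25 of 25 (binding).
From A_Bᵀ y = c: 4·y_test + 1·y_solder = 17; 6·y_test + 3·y_solder = 27.
→ y_test = 4 and y_solder = 1.
Reduced cost of modules: c₃ − yᵀa₃ = 16 − (4·4 + 1·2) = 16 − 18 = -2.

-2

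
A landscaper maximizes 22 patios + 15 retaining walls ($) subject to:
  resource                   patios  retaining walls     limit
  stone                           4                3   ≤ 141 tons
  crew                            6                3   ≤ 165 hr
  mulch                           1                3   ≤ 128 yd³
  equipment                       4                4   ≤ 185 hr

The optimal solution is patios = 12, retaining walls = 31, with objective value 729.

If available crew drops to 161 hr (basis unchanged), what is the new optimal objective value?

725

At the optimum: stone uses 141 of 141 (binding); crew uses 165 of 165 (binding); mulch uses 105 of 128 (slack = 23); equipment uses 172 of 185 (slack = 13).
Slack constraints have shadow price 0 (complementary slackness).
The binding rows give the dual system: 4·y_stone + 6·y_crew = 22 and 3·y_stone + 3·y_crew = 15.
→ y_stone = 4 and y_crew = 1.
Δz = y_crew·Δb = 1 × (-4) = -4, so new z* = 729 − 4 = 725.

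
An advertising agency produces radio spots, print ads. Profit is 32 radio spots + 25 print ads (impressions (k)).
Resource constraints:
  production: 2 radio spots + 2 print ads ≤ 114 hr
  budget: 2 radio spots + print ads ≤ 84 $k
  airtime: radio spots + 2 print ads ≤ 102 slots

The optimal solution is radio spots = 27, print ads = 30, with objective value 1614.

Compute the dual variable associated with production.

9

Check each constraint at x*: production 114/114 (tight); budget 84/84 (tight); airtime 87/102 (slack 15).
By complementary slackness, y = 0 for the non-binding constraint.
Dual feasibility on the basic columns requires 2·y_production + 2·y_budget = 32, 2·y_production + 1·y_budget = 25.
→ y_production = 9 and y_budget = 7.
Shadow price of production = 9.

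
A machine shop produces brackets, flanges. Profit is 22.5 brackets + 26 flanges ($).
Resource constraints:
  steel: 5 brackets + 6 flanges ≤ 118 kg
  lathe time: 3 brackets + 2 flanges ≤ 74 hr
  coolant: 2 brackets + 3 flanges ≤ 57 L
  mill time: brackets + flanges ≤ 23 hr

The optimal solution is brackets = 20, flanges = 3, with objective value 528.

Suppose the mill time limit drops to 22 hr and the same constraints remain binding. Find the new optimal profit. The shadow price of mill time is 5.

523

Δb = -1, so new z* = 528 + (5)·(-1) = 528 − 5 = 523.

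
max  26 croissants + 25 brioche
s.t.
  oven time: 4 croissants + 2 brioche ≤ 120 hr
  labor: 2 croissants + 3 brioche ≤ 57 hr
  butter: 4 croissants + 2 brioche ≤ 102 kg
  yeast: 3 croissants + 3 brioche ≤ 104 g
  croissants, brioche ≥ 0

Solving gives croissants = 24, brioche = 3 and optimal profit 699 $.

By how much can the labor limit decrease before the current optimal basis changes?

6

Binding constraints: labor, butter. The basis is B = [[2,3],[4,2]] with det -8.
Per unit decrease in labor, x* moves by d = (0.25, -0.5).
The basis stays optimal until brioche reaches 0; allowable decrease = 6 hr.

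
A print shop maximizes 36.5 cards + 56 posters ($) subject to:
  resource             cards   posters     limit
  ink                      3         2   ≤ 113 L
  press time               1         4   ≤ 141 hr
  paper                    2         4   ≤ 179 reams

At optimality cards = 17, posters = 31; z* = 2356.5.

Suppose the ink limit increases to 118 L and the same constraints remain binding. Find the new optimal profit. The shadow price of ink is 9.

Δb = 5, so new z* = 2356.5 + (9)·(5) = 2356.5 + 45 = 2401.5.

2401.5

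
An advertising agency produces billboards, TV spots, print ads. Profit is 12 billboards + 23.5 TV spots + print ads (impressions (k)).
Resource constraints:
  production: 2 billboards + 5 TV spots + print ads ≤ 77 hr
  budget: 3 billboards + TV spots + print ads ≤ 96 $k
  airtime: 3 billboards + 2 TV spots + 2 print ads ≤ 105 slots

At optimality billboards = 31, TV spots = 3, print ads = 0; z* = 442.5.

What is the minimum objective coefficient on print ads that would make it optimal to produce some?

5.5

Check each constraint at x*: production 77/77 (tight); budget 96/96 (tight); airtime 99/105 (slack 6).
By complementary slackness, y = 0 for the non-binding constraint.
From A_Bᵀ y = c: 2·y_production + 3·y_budget = 12; 5·y_production + 1·y_budget = 23.5.
This yields shadow prices y_production = 4.5, y_budget = 1.
print ads enters the basis when its profit ≥ yᵀa₃ = 4.5·1 + 1·1 = 5.5.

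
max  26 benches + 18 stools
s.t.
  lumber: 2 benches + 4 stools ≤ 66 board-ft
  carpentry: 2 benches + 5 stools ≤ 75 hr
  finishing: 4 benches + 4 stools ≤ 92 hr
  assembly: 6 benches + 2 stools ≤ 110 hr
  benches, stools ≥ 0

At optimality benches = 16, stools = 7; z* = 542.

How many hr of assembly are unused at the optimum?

0

assembly used = 6·16 + 2·7 = 110; slack = 110 − 110 = 0.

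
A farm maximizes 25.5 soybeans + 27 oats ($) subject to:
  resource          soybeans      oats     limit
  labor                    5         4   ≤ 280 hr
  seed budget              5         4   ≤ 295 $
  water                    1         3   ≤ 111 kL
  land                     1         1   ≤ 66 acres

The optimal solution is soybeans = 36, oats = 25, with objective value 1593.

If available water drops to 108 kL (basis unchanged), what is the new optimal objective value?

1584

At the optimum: labor uses 280 of 280 (binding); seed budget uses 280 of 295 (slack = 15); water uses 111 of 111 (binding); land uses 61 of 66 (slack = 5).
Since seed budget, land are not tight, their duals are 0.
From A_Bᵀ y = c: 5·y_labor + 1·y_water = 25.5; 4·y_labor + 3·y_water = 27.
Solving: y_labor = 4.5, y_water = 3.
Δz = y_water·Δb = 3 × (-3) = -9, so new z* = 1593 − 9 = 1584.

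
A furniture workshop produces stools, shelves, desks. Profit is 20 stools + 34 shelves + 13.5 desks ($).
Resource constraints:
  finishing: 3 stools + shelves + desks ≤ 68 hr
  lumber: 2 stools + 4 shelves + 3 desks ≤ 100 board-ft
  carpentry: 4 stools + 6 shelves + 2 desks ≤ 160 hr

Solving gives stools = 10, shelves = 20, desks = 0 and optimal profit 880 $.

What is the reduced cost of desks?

Check each constraint at x*: finishing 50/68 (slack 18); lumber 100/100 (tight); carpentry 160/160 (tight).
Since finishing is not tight, its dual is 0.
Dual feasibility on the basic columns requires 2·y_lumber + 4·y_carpentry = 20, 4·y_lumber + 6·y_carpentry = 34.
→ y_lumber = 4 and y_carpentry = 3.
Reduced cost of desks: c₃ − yᵀa₃ = 13.5 − (4·3 + 3·2) = 13.5 − 18 = -4.5.

-4.5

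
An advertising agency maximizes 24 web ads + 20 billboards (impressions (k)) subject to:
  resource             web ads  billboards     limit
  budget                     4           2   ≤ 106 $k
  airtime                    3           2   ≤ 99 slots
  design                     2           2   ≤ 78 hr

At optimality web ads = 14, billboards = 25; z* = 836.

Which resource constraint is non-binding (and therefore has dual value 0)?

airtime

budget: 106/106 (binding)
airtime: 92/99 (slack 7)
design: 78/78 (binding)
By complementary slackness, a constraint with positive slack has shadow price 0 → airtime.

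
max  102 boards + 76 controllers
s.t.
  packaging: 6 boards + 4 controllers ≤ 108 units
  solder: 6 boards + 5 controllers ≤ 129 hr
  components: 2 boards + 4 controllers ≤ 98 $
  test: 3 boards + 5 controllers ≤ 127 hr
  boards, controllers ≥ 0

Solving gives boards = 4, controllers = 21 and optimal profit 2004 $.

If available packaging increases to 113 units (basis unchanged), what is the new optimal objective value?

2049

Check each constraint at x*: packaging 108/108 (tight); solder 129/129 (tight); components 92/98 (slack 6); test 117/127 (slack 10).
Slack constraints have shadow price 0 (complementary slackness).
Dual feasibility on the basic columns requires 6·y_packaging + 6·y_solder = 102, 4·y_packaging + 5·y_solder = 76.
→ y_packaging = 9 and y_solder = 8.
Δz = y_packaging·Δb = 9 × (5) = 45, so new z* = 2004 + 45 = 2049.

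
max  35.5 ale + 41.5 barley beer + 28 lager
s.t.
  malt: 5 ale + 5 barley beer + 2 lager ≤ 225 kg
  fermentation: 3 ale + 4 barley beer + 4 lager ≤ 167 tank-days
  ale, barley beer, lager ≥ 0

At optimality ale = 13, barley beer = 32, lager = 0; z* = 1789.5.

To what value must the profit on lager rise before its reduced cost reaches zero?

Check each constraint at x*: malt 225/225 (tight); fermentation 167/167 (tight).
The binding rows give the dual system: 5·y_malt + 3·y_fermentation = 35.5 and 5·y_malt + 4·y_fermentation = 41.5.
→ y_malt = 3.5 and y_fermentation = 6.
lager enters the basis when its profit ≥ yᵀa₃ = 3.5·2 + 6·4 = 31.

31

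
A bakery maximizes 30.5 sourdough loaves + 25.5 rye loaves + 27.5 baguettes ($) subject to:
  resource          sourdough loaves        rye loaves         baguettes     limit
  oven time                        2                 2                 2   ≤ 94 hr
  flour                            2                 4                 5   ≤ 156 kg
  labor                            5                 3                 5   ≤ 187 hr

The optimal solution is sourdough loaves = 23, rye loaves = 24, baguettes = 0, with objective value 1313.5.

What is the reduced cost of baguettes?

Check each constraint at x*: oven time 94/94 (tight); flour 142/156 (slack 14); labor 187/187 (tight).
Since flour is not tight, its dual is 0.
Dual feasibility on the basic columns requires 2·y_oven time + 5·y_labor = 30.5, 2·y_oven time + 3·y_labor = 25.5.
→ y_oven time = 9 and y_labor = 2.5.
Reduced cost of baguettes: c₃ − yᵀa₃ = 27.5 − (9·2 + 2.5·5) = 27.5 − 30.5 = -3.

-3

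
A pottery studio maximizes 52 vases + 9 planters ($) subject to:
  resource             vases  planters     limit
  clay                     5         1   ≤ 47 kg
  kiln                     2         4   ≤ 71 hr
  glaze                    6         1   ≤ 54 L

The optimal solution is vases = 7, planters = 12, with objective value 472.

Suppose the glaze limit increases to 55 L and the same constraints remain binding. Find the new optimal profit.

479

Check each constraint at x*: clay 47/47 (tight); kiln 62/71 (slack 9); glaze 54/54 (tight).
Slack constraints have shadow price 0 (complementary slackness).
Dual feasibility on the basic columns requires 5·y_clay + 6·y_glaze = 52, 1·y_clay + 1·y_glaze = 9.
Solving: y_clay = 2, y_glaze = 7.
Δz = y_glaze·Δb = 7 × (1) = 7, so new z* = 472 + 7 = 479.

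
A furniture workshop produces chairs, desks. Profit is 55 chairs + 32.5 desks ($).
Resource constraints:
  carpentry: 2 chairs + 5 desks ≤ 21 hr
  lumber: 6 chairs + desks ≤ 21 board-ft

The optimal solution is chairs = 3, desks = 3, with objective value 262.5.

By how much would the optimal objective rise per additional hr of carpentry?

Check each constraint at x*: carpentry 21/21 (tight); lumber 21/21 (tight).
Dual feasibility on the basic columns requires 2·y_carpentry + 6·y_lumber = 55, 5·y_carpentry + 1·y_lumber = 32.5.
→ y_carpentry = 5 and y_lumber = 7.5.
Shadow price of carpentry = 5.

5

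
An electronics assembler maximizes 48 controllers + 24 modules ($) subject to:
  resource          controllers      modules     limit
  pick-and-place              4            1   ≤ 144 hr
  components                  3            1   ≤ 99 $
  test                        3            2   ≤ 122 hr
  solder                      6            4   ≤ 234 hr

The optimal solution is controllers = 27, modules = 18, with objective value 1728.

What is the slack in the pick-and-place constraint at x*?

18

pick-and-place used = 4·27 + 1·18 = 126; slack = 144 − 126 = 18.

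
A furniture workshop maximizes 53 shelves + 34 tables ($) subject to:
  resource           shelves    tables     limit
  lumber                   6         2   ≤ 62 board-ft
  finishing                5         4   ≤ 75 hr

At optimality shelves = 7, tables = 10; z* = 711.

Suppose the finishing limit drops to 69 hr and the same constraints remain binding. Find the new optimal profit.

At the optimum: lumber uses 62 of 62 (binding); finishing uses 75 of 75 (binding).
From A_Bᵀ y = c: 6·y_lumber + 5·y_finishing = 53; 2·y_lumber + 4·y_finishing = 34.
Solving: y_lumber = 3, y_finishing = 7.
Δz = y_finishing·Δb = 7 × (-6) = -42, so new z* = 711 − 42 = 669.

669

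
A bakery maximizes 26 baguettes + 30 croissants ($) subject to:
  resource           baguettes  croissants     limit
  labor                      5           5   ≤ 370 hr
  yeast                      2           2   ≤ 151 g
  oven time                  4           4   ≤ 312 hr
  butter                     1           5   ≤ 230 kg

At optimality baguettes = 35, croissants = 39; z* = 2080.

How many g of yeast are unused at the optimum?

3

yeast used = 2·35 + 2·39 = 148; slack = 151 − 148 = 3.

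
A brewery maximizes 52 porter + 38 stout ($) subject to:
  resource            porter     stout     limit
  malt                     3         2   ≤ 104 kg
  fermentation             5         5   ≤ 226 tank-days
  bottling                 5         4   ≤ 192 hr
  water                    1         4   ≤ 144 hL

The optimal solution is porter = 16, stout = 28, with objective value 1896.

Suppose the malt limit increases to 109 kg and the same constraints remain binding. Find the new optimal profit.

1941

Binding: malt and bottling. Non-binding: fermentation (6 unused), water (16 unused).
Slack constraints have shadow price 0 (complementary slackness).
From A_Bᵀ y = c: 3·y_malt + 5·y_bottling = 52; 2·y_malt + 4·y_bottling = 38.
→ y_malt = 9 and y_bottling = 5.
Δz = y_malt·Δb = 9 × (5) = 45, so new z* = 1896 + 45 = 1941.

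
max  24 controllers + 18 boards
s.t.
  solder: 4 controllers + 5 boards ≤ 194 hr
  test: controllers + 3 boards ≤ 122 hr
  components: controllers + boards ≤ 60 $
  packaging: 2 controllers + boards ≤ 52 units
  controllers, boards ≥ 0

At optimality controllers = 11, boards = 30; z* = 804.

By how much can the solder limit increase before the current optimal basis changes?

Binding constraints: solder, packaging. The basis is B = [[4,5],[2,1]] with det -6.
Per unit increase in solder, x* moves by d = (-0.1667, 0.3333).
The basis stays optimal until test becomes binding; allowable increase = 25.2 hr.

25.2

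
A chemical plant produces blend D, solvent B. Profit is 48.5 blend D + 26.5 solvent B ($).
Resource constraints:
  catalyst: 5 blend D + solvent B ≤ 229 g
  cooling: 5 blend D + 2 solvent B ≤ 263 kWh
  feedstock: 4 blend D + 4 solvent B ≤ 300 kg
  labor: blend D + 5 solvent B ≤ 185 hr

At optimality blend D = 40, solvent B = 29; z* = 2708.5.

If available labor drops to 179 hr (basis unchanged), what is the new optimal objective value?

Binding: catalyst and labor. Non-binding: cooling (5 unused), feedstock (24 unused).
By complementary slackness, y = 0 for the non-binding constraints.
The binding rows give the dual system: 5·y_catalyst + 1·y_labor = 48.5 and 1·y_catalyst + 5·y_labor = 26.5.
→ y_catalyst = 9 and y_labor = 3.5.
Δz = y_labor·Δb = 3.5 × (-6) = -21, so new z* = 2708.5 − 21 = 2687.5.

2687.5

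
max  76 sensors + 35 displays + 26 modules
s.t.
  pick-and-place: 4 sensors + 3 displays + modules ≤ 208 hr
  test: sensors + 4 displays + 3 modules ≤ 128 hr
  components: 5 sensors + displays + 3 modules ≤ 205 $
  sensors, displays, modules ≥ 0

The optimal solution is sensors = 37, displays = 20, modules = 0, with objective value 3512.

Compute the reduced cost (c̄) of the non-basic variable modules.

Check each constraint at x*: pick-and-place 208/208 (tight); test 117/128 (slack 11); components 205/205 (tight).
Slack constraints have shadow price 0 (complementary slackness).
Dual feasibility on the basic columns requires 4·y_pick-and-place + 5·y_components = 76, 3·y_pick-and-place + 1·y_components = 35.
This yields shadow prices y_pick-and-place = 9, y_components = 8.
Reduced cost of modules: c₃ − yᵀa₃ = 26 − (9·1 + 8·3) = 26 − 33 = -7.

-7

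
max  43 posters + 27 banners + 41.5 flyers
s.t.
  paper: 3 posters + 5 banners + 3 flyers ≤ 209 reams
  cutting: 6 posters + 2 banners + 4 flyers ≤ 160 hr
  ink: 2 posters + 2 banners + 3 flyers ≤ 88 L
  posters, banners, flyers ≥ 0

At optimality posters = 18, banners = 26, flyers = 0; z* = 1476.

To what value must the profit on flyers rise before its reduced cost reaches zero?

44.5

Check each constraint at x*: paper 184/209 (slack 25); cutting 160/160 (tight); ink 88/88 (tight).
Slack constraints have shadow price 0 (complementary slackness).
From A_Bᵀ y = c: 6·y_cutting + 2·y_ink = 43; 2·y_cutting + 2·y_ink = 27.
Solving: y_cutting = 4, y_ink = 9.5.
flyers enters the basis when its profit ≥ yᵀa₃ = 4·4 + 9.5·3 = 44.5.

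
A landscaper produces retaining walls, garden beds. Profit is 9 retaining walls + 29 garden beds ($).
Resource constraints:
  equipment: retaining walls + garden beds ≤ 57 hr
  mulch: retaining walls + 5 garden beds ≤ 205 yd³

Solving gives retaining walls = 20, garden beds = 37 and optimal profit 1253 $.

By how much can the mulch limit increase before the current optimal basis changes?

80

Binding constraints: equipment, mulch. The basis is B = [[1,1],[1,5]] with det 4.
Per unit increase in mulch, x* moves by d = (-0.25, 0.25).
The basis stays optimal until retaining walls reaches 0; allowable increase = 80 yd³.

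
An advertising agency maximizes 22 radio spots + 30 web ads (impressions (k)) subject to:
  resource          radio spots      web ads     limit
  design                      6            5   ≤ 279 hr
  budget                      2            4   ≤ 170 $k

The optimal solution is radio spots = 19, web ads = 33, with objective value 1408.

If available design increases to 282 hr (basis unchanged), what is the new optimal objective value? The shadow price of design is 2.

Δb = 3, so new z* = 1408 + (2)·(3) = 1408 + 6 = 1414.

1414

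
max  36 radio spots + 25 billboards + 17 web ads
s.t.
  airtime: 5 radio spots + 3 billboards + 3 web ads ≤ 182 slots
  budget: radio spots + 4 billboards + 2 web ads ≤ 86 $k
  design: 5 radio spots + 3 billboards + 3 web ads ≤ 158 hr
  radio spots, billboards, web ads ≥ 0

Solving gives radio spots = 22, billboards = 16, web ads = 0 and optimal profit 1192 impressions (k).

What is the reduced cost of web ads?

Check each constraint at x*: airtime 158/182 (slack 24); budget 86/86 (tight); design 158/158 (tight).
Slack constraints have shadow price 0 (complementary slackness).
Dual feasibility on the basic columns requires 1·y_budget + 5·y_design = 36, 4·y_budget + 3·y_design = 25.
→ y_budget = 1 and y_design = 7.
Reduced cost of web ads: c₃ − yᵀa₃ = 17 − (1·2 + 7·3) = 17 − 23 = -6.

-6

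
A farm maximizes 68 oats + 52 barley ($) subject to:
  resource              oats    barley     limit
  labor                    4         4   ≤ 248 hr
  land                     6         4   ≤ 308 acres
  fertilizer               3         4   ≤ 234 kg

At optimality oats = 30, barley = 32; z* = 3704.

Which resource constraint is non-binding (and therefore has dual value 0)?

fertilizer

labor: 248/248 (binding)
land: 308/308 (binding)
fertilizer: 218/234 (slack 16)
By complementary slackness, a constraint with positive slack has shadow price 0 → fertilizer.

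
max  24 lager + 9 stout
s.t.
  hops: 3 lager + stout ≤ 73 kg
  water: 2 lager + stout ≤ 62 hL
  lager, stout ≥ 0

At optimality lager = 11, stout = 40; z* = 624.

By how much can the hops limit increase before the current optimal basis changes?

Binding constraints: hops, water. The basis is B = [[3,1],[2,1]] with det 1.
Per unit increase in hops, x* moves by d = (1, -2).
The basis stays optimal until stout reaches 0; allowable increase = 20 kg.

20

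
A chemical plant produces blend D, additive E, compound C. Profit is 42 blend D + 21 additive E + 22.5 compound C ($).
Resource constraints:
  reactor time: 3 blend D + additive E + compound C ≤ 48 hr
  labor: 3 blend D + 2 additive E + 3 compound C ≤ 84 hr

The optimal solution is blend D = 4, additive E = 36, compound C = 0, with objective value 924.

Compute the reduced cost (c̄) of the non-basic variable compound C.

-5.5

Check each constraint at x*: reactor time 48/48 (tight); labor 84/84 (tight).
From A_Bᵀ y = c: 3·y_reactor time + 3·y_labor = 42; 1·y_reactor time + 2·y_labor = 21.
Solving: y_reactor time = 7, y_labor = 7.
Reduced cost of compound C: c₃ − yᵀa₃ = 22.5 − (7·1 + 7·3) = 22.5 − 28 = -5.5.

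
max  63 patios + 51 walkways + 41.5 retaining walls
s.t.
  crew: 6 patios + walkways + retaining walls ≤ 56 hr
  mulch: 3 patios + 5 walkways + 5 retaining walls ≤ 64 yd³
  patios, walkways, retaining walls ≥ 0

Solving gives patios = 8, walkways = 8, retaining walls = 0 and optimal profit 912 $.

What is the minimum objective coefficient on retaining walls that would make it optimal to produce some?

51

At the optimum: crew uses 56 of 56 (binding); mulch uses 64 of 64 (binding).
Dual feasibility on the basic columns requires 6·y_crew + 3·y_mulch = 63, 1·y_crew + 5·y_mulch = 51.
Solving: y_crew = 6, y_mulch = 9.
retaining walls enters the basis when its profit ≥ yᵀa₃ = 6·1 + 9·5 = 51.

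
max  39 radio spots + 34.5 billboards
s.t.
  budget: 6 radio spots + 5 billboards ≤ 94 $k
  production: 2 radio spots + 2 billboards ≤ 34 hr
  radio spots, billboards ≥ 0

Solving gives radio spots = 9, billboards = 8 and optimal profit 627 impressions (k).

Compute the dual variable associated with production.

6

At the optimum: budget uses 94 of 94 (binding); production uses 34 of 34 (binding).
The binding rows give the dual system: 6·y_budget + 2·y_production = 39 and 5·y_budget + 2·y_production = 34.5.
→ y_budget = 4.5 and y_production = 6.
Shadow price of production = 6.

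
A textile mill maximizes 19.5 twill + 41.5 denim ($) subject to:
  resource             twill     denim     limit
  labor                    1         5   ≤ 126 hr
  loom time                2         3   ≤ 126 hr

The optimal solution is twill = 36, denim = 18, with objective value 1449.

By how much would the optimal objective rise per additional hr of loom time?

8

Both labor and loom time are binding at x*.
The binding rows give the dual system: 1·y_labor + 2·y_loom time = 19.5 and 5·y_labor + 3·y_loom time = 41.5.
This yields shadow prices y_labor = 3.5, y_loom time = 8.
Shadow price of loom time = 8.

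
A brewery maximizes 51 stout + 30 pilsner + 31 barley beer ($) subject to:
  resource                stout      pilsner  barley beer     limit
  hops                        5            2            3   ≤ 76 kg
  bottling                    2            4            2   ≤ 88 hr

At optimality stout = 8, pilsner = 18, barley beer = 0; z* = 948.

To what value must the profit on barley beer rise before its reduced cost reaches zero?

33

Check each constraint at x*: hops 76/76 (tight); bottling 88/88 (tight).
Dual feasibility on the basic columns requires 5·y_hops + 2·y_bottling = 51, 2·y_hops + 4·y_bottling = 30.
→ y_hops = 9 and y_bottling = 3.
barley beer enters the basis when its profit ≥ yᵀa₃ = 9·3 + 3·2 = 33.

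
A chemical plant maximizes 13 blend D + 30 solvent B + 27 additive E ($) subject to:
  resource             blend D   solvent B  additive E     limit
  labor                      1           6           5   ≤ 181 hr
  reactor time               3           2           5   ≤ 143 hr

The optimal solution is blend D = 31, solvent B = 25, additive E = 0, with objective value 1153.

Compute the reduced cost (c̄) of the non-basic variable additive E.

-8

Check each constraint at x*: labor 181/181 (tight); reactor time 143/143 (tight).
From A_Bᵀ y = c: 1·y_labor + 3·y_reactor time = 13; 6·y_labor + 2·y_reactor time = 30.
Solving: y_labor = 4, y_reactor time = 3.
Reduced cost of additive E: c₃ − yᵀa₃ = 27 − (4·5 + 3·5) = 27 − 35 = -8.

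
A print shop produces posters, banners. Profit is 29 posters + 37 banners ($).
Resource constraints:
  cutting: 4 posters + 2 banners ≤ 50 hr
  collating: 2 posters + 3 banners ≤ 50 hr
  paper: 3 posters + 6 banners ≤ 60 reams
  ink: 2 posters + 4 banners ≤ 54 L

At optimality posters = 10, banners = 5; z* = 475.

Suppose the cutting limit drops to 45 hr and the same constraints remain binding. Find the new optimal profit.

457.5

At the optimum: cutting uses 50 of 50 (binding); collating uses 35 of 50 (slack = 15); paper uses 60 of 60 (binding); ink uses 40 of 54 (slack = 14).
Since collating, ink are not tight, their duals are 0.
From A_Bᵀ y = c: 4·y_cutting + 3·y_paper = 29; 2·y_cutting + 6·y_paper = 37.
→ y_cutting = 3.5 and y_paper = 5.
Δz = y_cutting·Δb = 3.5 × (-5) = -17.5, so new z* = 475 − 17.5 = 457.5.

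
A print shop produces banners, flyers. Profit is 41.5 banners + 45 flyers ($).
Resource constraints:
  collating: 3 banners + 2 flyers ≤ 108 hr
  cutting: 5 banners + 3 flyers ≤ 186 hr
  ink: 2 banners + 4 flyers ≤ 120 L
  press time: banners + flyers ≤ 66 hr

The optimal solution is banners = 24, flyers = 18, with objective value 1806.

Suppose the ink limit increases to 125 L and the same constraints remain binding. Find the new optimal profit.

Binding: collating and ink. Non-binding: cutting (12 unused), press time (24 unused).
By complementary slackness, y = 0 for the non-binding constraints.
The binding rows give the dual system: 3·y_collating + 2·y_ink = 41.5 and 2·y_collating + 4·y_ink = 45.
→ y_collating = 9.5 and y_ink = 6.5.
Δz = y_ink·Δb = 6.5 × (5) = 32.5, so new z* = 1806 + 32.5 = 1838.5.

1838.5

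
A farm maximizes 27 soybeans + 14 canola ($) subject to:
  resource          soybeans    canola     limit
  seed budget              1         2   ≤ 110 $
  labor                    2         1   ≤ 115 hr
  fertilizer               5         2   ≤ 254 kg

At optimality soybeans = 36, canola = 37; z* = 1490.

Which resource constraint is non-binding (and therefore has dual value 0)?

labor

seed budget: 110/110 (binding)
labor: 109/115 (slack 6)
fertilizer: 254/254 (binding)
By complementary slackness, a constraint with positive slack has shadow price 0 → labor.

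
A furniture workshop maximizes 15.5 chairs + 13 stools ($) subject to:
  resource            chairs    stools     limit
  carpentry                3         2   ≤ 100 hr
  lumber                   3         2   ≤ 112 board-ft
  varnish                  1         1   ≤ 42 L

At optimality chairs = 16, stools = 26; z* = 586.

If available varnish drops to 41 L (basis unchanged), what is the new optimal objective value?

578

Binding: carpentry and varnish. Non-binding: lumber (12 unused).
Slack constraints have shadow price 0 (complementary slackness).
The binding rows give the dual system: 3·y_carpentry + 1·y_varnish = 15.5 and 2·y_carpentry + 1·y_varnish = 13.
This yields shadow prices y_carpentry = 2.5, y_varnish = 8.
Δz = y_varnish·Δb = 8 × (-1) = -8, so new z* = 586 − 8 = 578.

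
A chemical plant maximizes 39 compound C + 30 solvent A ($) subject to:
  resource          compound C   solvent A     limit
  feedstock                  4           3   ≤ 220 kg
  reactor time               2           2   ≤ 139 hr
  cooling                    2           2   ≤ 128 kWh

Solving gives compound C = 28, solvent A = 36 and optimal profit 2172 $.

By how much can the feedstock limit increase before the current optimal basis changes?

Binding constraints: feedstock, cooling. The basis is B = [[4,3],[2,2]] with det 2.
Per unit increase in feedstock, x* moves by d = (1, -1).
The basis stays optimal until solvent A reaches 0; allowable increase = 36 kg.

36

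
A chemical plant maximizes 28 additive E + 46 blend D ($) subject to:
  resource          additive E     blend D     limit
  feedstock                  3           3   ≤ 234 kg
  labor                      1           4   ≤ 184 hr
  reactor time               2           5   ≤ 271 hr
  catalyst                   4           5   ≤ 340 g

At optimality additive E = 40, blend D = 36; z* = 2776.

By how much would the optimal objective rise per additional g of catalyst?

Check each constraint at x*: feedstock 228/234 (slack 6); labor 184/184 (tight); reactor time 260/271 (slack 11); catalyst 340/340 (tight).
Since feedstock, reactor time are not tight, their duals are 0.
From A_Bᵀ y = c: 1·y_labor + 4·y_catalyst = 28; 4·y_labor + 5·y_catalyst = 46.
→ y_labor = 4 and y_catalyst = 6.
Shadow price of catalyst = 6.

6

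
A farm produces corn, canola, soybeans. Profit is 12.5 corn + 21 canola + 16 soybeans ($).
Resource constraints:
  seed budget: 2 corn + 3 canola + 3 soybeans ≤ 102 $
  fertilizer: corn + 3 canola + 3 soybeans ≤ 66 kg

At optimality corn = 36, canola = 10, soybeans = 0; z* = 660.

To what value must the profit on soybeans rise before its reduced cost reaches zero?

At the optimum: seed budget uses 102 of 102 (binding); fertilizer uses 66 of 66 (binding).
Dual feasibility on the basic columns requires 2·y_seed budget + 1·y_fertilizer = 12.5, 3·y_seed budget + 3·y_fertilizer = 21.
→ y_seed budget = 5.5 and y_fertilizer = 1.5.
soybeans enters the basis when its profit ≥ yᵀa₃ = 5.5·3 + 1.5·3 = 21.

21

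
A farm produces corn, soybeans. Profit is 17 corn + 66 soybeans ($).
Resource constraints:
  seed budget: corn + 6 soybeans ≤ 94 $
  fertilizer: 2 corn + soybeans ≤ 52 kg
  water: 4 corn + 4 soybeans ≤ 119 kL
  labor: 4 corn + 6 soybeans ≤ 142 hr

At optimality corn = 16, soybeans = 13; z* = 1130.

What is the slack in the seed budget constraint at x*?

0

seed budget used = 1·16 + 6·13 = 94; slack = 94 − 94 = 0.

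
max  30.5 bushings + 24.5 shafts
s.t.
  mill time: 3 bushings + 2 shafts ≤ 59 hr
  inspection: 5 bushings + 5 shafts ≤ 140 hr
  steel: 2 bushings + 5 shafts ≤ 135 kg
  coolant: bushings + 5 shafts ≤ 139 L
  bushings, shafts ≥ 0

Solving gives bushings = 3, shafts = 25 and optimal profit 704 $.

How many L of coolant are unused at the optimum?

coolant used = 1·3 + 5·25 = 128; slack = 139 − 128 = 11.

11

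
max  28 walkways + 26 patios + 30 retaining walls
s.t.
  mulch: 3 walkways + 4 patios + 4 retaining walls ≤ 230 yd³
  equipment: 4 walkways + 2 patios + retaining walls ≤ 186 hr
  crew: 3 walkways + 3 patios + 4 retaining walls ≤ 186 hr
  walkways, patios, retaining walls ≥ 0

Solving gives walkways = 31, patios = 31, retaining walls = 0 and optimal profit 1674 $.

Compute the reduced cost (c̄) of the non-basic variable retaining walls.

Binding: equipment and crew. Non-binding: mulch (13 unused).
Since mulch is not tight, its dual is 0.
Dual feasibility on the basic columns requires 4·y_equipment + 3·y_crew = 28, 2·y_equipment + 3·y_crew = 26.
This yields shadow prices y_equipment = 1, y_crew = 8.
Reduced cost of retaining walls: c₃ − yᵀa₃ = 30 − (1·1 + 8·4) = 30 − 33 = -3.

-3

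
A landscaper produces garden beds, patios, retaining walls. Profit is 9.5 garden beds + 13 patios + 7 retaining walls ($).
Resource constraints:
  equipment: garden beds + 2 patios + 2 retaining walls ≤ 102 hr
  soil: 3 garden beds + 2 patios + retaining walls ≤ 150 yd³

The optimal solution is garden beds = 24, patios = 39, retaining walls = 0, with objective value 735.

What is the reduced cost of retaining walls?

At the optimum: equipment uses 102 of 102 (binding); soil uses 150 of 150 (binding).
The binding rows give the dual system: 1·y_equipment + 3·y_soil = 9.5 and 2·y_equipment + 2·y_soil = 13.
→ y_equipment = 5 and y_soil = 1.5.
Reduced cost of retaining walls: c₃ − yᵀa₃ = 7 − (5·2 + 1.5·1) = 7 − 11.5 = -4.5.

-4.5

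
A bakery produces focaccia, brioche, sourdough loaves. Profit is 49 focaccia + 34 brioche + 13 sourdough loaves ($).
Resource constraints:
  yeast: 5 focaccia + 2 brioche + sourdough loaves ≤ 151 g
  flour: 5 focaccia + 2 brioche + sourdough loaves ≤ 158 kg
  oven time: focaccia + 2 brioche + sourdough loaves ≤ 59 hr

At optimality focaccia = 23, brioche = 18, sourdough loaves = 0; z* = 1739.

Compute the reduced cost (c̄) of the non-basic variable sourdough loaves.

Check each constraint at x*: yeast 151/151 (tight); flour 151/158 (slack 7); oven time 59/59 (tight).
Slack constraints have shadow price 0 (complementary slackness).
The binding rows give the dual system: 5·y_yeast + 1·y_oven time = 49 and 2·y_yeast + 2·y_oven time = 34.
→ y_yeast = 8 and y_oven time = 9.
Reduced cost of sourdough loaves: c₃ − yᵀa₃ = 13 − (8·1 + 9·1) = 13 − 17 = -4.

-4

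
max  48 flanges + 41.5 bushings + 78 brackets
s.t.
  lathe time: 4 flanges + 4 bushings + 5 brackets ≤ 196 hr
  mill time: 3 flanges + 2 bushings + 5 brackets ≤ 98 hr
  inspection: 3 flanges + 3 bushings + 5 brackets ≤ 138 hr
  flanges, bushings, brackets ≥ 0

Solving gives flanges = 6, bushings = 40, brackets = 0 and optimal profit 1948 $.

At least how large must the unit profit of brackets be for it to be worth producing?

At the optimum: lathe time uses 184 of 196 (slack = 12); mill time uses 98 of 98 (binding); inspection uses 138 of 138 (binding).
Since lathe time is not tight, its dual is 0.
From A_Bᵀ y = c: 3·y_mill time + 3·y_inspection = 48; 2·y_mill time + 3·y_inspection = 41.5.
→ y_mill time = 6.5 and y_inspection = 9.5.
brackets enters the basis when its profit ≥ yᵀa₃ = 6.5·5 + 9.5·5 = 80.

80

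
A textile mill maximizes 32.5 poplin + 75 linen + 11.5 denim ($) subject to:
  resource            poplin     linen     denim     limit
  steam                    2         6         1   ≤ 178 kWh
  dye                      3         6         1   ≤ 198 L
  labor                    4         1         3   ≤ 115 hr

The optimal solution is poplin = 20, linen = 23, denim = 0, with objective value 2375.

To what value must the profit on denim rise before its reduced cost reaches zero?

Binding: steam and dye. Non-binding: labor (12 unused).
Slack constraints have shadow price 0 (complementary slackness).
The binding rows give the dual system: 2·y_steam + 3·y_dye = 32.5 and 6·y_steam + 6·y_dye = 75.
Solving: y_steam = 5, y_dye = 7.5.
denim enters the basis when its profit ≥ yᵀa₃ = 5·1 + 7.5·1 = 12.5.

12.5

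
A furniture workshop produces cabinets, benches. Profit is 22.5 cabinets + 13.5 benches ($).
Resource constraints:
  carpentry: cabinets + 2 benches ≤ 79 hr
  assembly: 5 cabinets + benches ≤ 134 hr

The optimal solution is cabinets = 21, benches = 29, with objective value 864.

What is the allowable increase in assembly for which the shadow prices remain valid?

261

Binding constraints: carpentry, assembly. The basis is B = [[1,2],[5,1]] with det -9.
Per unit increase in assembly, x* moves by d = (0.2222, -0.1111).
The basis stays optimal until benches reaches 0; allowable increase = 261 hr.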